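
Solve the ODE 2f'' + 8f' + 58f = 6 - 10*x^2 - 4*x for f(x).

f = 2885/24389 - 18*x/841 - 5*x**2/29 + C1*cos(5*x)*exp(-2*x) + C2*exp(-2*x)*sin(5*x)

Divide through by 2: f'' + 4f' + 29f = 3 - 5*x^2 - 2*x.
Characteristic equation r² + 4r + 29 = 0 has discriminant (4)² - 4·(29) = -100 < 0, so r = -2 ± 5i.
Hence f_h = C1*cos(5*x)*exp(-2*x) + C2*exp(-2*x)*sin(5*x).
For the particular solution try f_p = A0 + A1*x + A2*x^2. Substituting and matching coefficients of each power of x gives A0 = 2885/24389, A1 = -18/841, A2 = -5/29, so f_p = 2885/24389 - 18*x/841 - 5*x^2/29.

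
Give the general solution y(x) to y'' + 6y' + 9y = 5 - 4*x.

Characteristic equation r² + 6r + 9 = 0 has discriminant (6)² - 4·(9) = 0, so r = -3 is a repeated root.
Hence y_h = (C1 + C2*x)*exp(-3*x).
For the particular solution try y_p = A0 + A1*x. Substituting and matching coefficients of each power of x gives A0 = 23/27, A1 = -4/9, so y_p = 23/27 - 4*x/9.

y = 23/27 - 4*x/9 + C1*exp(-3*x) + C2*x*exp(-3*x)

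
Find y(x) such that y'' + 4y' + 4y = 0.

Characteristic equation r² + 4r + 4 = 0 has discriminant (4)² - 4·(4) = 0, so r = -2 is a repeated root.
Hence y_h = (C1 + C2*x)*exp(-2*x).

y = C1*exp(-2*x) + C2*x*exp(-2*x)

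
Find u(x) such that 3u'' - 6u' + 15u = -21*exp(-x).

Divide through by 3: u'' - 2u' + 5u = -7*exp(-x).
Characteristic equation r² - 2r + 5 = 0 has discriminant (-2)² - 4·(5) = -16 < 0, so r = 1 ± 2i.
Hence u_h = C1*cos(2*x)*exp(x) + C2*exp(x)*sin(2*x).
Try u_p = A*exp(-x). Substituting into the equation and dividing by exp(-x) gives A = -7/8, so u_p = -7*exp(-x)/8.

u = -7*exp(-x)/8 + C1*cos(2*x)*exp(x) + C2*exp(x)*sin(2*x)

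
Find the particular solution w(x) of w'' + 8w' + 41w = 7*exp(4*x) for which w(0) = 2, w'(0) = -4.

w = 7*exp(4*x)/89 + 60*exp(-4*x)*sin(5*x)/89 + 171*cos(5*x)*exp(-4*x)/89

Characteristic equation r² + 8r + 41 = 0 has discriminant (8)² - 4·(41) = -100 < 0, so r = -4 ± 5i.
Hence w_h = C1*cos(5*x)*exp(-4*x) + C2*exp(-4*x)*sin(5*x).
Try w_p = A*exp(4*x). Substituting into the equation and dividing by exp(4*x) gives A = 7/89, so w_p = 7*exp(4*x)/89.
General solution: w = 7*exp(4*x)/89 + C1*cos(5*x)*exp(-4*x) + C2*exp(-4*x)*sin(5*x).
Apply the initial conditions: w(0) = 7/89 + C1 = 2 and w'(0) = 28/89 - 4*C1 + 5*C2 = -4. Solving gives C1 = 171/89, C2 = 60/89.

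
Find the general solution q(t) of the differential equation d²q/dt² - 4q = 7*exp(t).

q = -7*exp(t)/3 + C1*exp(-2*t) + C2*exp(2*t)

Characteristic equation r² - 4 = 0 factors as (r + 2)(r - 2) = 0, so r = -2, 2.
Hence q_h = C1*exp(-2*t) + C2*exp(2*t).
Try q_p = A*exp(t). Substituting into the equation and dividing by exp(t) gives A = -7/3, so q_p = -7*exp(t)/3.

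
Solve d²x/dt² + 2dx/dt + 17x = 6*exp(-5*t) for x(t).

Characteristic equation r² + 2r + 17 = 0 has discriminant (2)² - 4·(17) = -64 < 0, so r = -1 ± 4i.
Hence x_h = C1*cos(4*t)*exp(-t) + C2*exp(-t)*sin(4*t).
Try x_p = A*exp(-5*t). Substituting into the equation and dividing by exp(-5*t) gives A = 3/16, so x_p = 3*exp(-5*t)/16.

x = 3*exp(-5*t)/16 + C1*cos(4*t)*exp(-t) + C2*exp(-t)*sin(4*t)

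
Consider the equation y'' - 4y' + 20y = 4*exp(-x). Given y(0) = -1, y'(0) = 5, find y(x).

y = 4*exp(-x)/25 - 29*cos(4*x)*exp(2*x)/25 + 187*exp(2*x)*sin(4*x)/100

Characteristic equation r² - 4r + 20 = 0 has discriminant (-4)² - 4·(20) = -64 < 0, so r = 2 ± 4i.
Hence y_h = C1*cos(4*x)*exp(2*x) + C2*exp(2*x)*sin(4*x).
Try y_p = A*exp(-x). Substituting into the equation and dividing by exp(-x) gives A = 4/25, so y_p = 4*exp(-x)/25.
General solution: y = 4*exp(-x)/25 + C1*cos(4*x)*exp(2*x) + C2*exp(2*x)*sin(4*x).
Apply the initial conditions: y(0) = 4/25 + C1 = -1 and y'(0) = -4/25 + 2*C1 + 4*C2 = 5. Solving gives C1 = -29/25, C2 = 187/100.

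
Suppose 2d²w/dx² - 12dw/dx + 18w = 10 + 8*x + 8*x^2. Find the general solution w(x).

Divide through by 2: w'' - 6w' + 9w = 5 + 4*x + 4*x^2.
Characteristic equation r² - 6r + 9 = 0 has discriminant (-6)² - 4·(9) = 0, so r = 3 is a repeated root.
Hence w_h = (C1 + C2*x)*exp(3*x).
For the particular solution try w_p = A0 + A1*x + A2*x^2. Substituting and matching coefficients of each power of x gives A0 = 31/27, A1 = 28/27, A2 = 4/9, so w_p = 31/27 + 4*x^2/9 + 28*x/27.

w = 31/27 + 4*x**2/9 + 28*x/27 + C1*exp(3*x) + C2*x*exp(3*x)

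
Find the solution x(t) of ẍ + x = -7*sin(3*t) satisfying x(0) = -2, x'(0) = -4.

x = -2*cos(t) - 53*sin(t)/8 + 7*sin(3*t)/8

Characteristic equation r² + 1 = 0 has discriminant (0)² - 4·(1) = -4 < 0, so r = ± i.
Hence x_h = C1*cos(t) + C2*sin(t).
Try x_p = A*cos(3*t) + B*sin(3*t). Substituting and equating the coefficients of cos(3t) and sin(3t) gives A = 0, B = 7/8, so x_p = 7*sin(3*t)/8.
General solution: x = 7*sin(3*t)/8 + C1*cos(t) + C2*sin(t).
Apply the initial conditions: x(0) = C1 = -2 and x'(0) = 21/8 + C2 = -4. Solving gives C1 = -2, C2 = -53/8.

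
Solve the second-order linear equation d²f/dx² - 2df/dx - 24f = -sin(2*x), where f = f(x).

Characteristic equation r² - 2r - 24 = 0 factors as (r + 4)(r - 6) = 0, so r = -4, 6.
Hence f_h = C1*exp(-4*x) + C2*exp(6*x).
Try f_p = A*cos(2*x) + B*sin(2*x). Substituting and equating the coefficients of cos(2x) and sin(2x) gives A = -1/200, B = 7/200, so f_p = -cos(2*x)/200 + 7*sin(2*x)/200.

f = -cos(2*x)/200 + 7*sin(2*x)/200 + C1*exp(-4*x) + C2*exp(6*x)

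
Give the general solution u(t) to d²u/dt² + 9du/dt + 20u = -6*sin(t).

u = -57*sin(t)/221 + 27*cos(t)/221 + C1*exp(-5*t) + C2*exp(-4*t)

Characteristic equation r² + 9r + 20 = 0 factors as (r + 5)(r + 4) = 0, so r = -5, -4.
Hence u_h = C1*exp(-5*t) + C2*exp(-4*t).
Try u_p = A*cos(t) + B*sin(t). Substituting and equating the coefficients of cos(t) and sin(t) gives A = 27/221, B = -57/221, so u_p = -57*sin(t)/221 + 27*cos(t)/221.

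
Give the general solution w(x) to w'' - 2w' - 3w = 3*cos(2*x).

w = -21*cos(2*x)/65 - 12*sin(2*x)/65 + C1*exp(3*x) + C2*exp(-x)

Characteristic equation r² - 2r - 3 = 0 factors as (r - 3)(r + 1) = 0, so r = 3, -1.
Hence w_h = C1*exp(3*x) + C2*exp(-x).
Try w_p = A*cos(2*x) + B*sin(2*x). Substituting and equating the coefficients of cos(2x) and sin(2x) gives A = -21/65, B = -12/65, so w_p = -21*cos(2*x)/65 - 12*sin(2*x)/65.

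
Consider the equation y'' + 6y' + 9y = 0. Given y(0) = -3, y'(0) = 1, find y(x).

y = -3*exp(-3*x) - 8*x*exp(-3*x)

Characteristic equation r² + 6r + 9 = 0 has discriminant (6)² - 4·(9) = 0, so r = -3 is a repeated root.
Hence y_h = (C1 + C2*x)*exp(-3*x).
Apply the initial conditions: y(0) = C1 = -3 and y'(0) = C2 - 3*C1 = 1. Solving gives C1 = -3, C2 = -8.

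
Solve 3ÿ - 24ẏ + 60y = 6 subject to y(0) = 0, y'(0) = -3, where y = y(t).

y = 1/10 - 13*exp(4*t)*sin(2*t)/10 - cos(2*t)*exp(4*t)/10

Divide through by 3: y'' - 8y' + 20y = 2.
Characteristic equation r² - 8r + 20 = 0 has discriminant (-8)² - 4·(20) = -16 < 0, so r = 4 ± 2i.
Hence y_h = C1*cos(2*t)*exp(4*t) + C2*exp(4*t)*sin(2*t).
For the particular solution try y_p = A0. Substituting and matching coefficients of each power of t gives A0 = 1/10, so y_p = 1/10.
General solution: y = 1/10 + C1*cos(2*t)*exp(4*t) + C2*exp(4*t)*sin(2*t).
Apply the initial conditions: y(0) = 1/10 + C1 = 0 and y'(0) = 2*C2 + 4*C1 = -3. Solving gives C1 = -1/10, C2 = -13/10.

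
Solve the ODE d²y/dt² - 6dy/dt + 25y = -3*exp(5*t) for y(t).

y = -3*exp(5*t)/20 + C1*cos(4*t)*exp(3*t) + C2*exp(3*t)*sin(4*t)

Characteristic equation r² - 6r + 25 = 0 has discriminant (-6)² - 4·(25) = -64 < 0, so r = 3 ± 4i.
Hence y_h = C1*cos(4*t)*exp(3*t) + C2*exp(3*t)*sin(4*t).
Try y_p = A*exp(5*t). Substituting into the equation and dividing by exp(5*t) gives A = -3/20, so y_p = -3*exp(5*t)/20.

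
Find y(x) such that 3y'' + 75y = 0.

Divide through by 3: y'' + 25y = 0.
Characteristic equation r² + 25 = 0 has discriminant (0)² - 4·(25) = -100 < 0, so r = ± 5i.
Hence y_h = C1*cos(5*x) + C2*sin(5*x).

y = C1*cos(5*x) + C2*sin(5*x)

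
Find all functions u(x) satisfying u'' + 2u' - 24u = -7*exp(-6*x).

u = C1*exp(-6*x) + C2*exp(4*x) + 7*x*exp(-6*x)/10

Characteristic equation r² + 2r - 24 = 0 factors as (r + 6)(r - 4) = 0, so r = -6, 4.
Hence u_h = C1*exp(-6*x) + C2*exp(4*x).
Since exp(-6*x) solves the homogeneous equation (r = -6 is a root of multiplicity 1), multiply the trial by x. Try u_p = A*x*exp(-6*x). Substituting into the equation and dividing by exp(-6*x) gives A = 7/10, so u_p = 7*x*exp(-6*x)/10.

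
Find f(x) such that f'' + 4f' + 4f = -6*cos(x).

Characteristic equation r² + 4r + 4 = 0 has discriminant (4)² - 4·(4) = 0, so r = -2 is a repeated root.
Hence f_h = (C1 + C2*x)*exp(-2*x).
Try f_p = A*cos(x) + B*sin(x). Substituting and equating the coefficients of cos(x) and sin(x) gives A = -18/25, B = -24/25, so f_p = -24*sin(x)/25 - 18*cos(x)/25.

f = -24*sin(x)/25 - 18*cos(x)/25 + C1*exp(-2*x) + C2*x*exp(-2*x)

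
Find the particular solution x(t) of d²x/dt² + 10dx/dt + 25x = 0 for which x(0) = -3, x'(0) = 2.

Characteristic equation r² + 10r + 25 = 0 has discriminant (10)² - 4·(25) = 0, so r = -5 is a repeated root.
Hence x_h = (C1 + C2*t)*exp(-5*t).
Apply the initial conditions: x(0) = C1 = -3 and x'(0) = C2 - 5*C1 = 2. Solving gives C1 = -3, C2 = -13.

x = -3*exp(-5*t) - 13*t*exp(-5*t)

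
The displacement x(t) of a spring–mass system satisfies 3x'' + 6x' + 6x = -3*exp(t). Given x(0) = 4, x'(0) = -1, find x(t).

x = -exp(t)/5 + 17*exp(-t)*sin(t)/5 + 21*cos(t)*exp(-t)/5

Divide through by 3: x'' + 2x' + 2x = -exp(t).
Characteristic equation r² + 2r + 2 = 0 has discriminant (2)² - 4·(2) = -4 < 0, so r = -1 ± i.
Hence x_h = C1*cos(t)*exp(-t) + C2*exp(-t)*sin(t).
Try x_p = A*exp(t). Substituting into the equation and dividing by exp(t) gives A = -1/5, so x_p = -exp(t)/5.
General solution: x = -exp(t)/5 + C1*cos(t)*exp(-t) + C2*exp(-t)*sin(t).
Apply the initial conditions: x(0) = -1/5 + C1 = 4 and x'(0) = -1/5 + C2 - C1 = -1. Solving gives C1 = 21/5, C2 = 17/5.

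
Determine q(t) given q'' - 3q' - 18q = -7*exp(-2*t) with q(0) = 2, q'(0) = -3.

q = 7*exp(-2*t)/8 + 8*exp(-3*t)/9 + 17*exp(6*t)/72

Characteristic equation r² - 3r - 18 = 0 factors as (r + 3)(r - 6) = 0, so r = -3, 6.
Hence q_h = C1*exp(-3*t) + C2*exp(6*t).
Try q_p = A*exp(-2*t). Substituting into the equation and dividing by exp(-2*t) gives A = 7/8, so q_p = 7*exp(-2*t)/8.
General solution: q = 7*exp(-2*t)/8 + C1*exp(-3*t) + C2*exp(6*t).
Apply the initial conditions: q(0) = 7/8 + C1 + C2 = 2 and q'(0) = -7/4 - 3*C1 + 6*C2 = -3. Solving gives C1 = 8/9, C2 = 17/72.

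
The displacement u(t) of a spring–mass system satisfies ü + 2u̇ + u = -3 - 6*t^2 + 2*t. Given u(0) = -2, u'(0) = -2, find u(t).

u = -43 - 6*t**2 + 26*t + 41*exp(-t) + 13*t*exp(-t)

Characteristic equation r² + 2r + 1 = 0 has discriminant (2)² - 4·(1) = 0, so r = -1 is a repeated root.
Hence u_h = (C1 + C2*t)*exp(-t).
For the particular solution try u_p = A0 + A1*t + A2*t^2. Substituting and matching coefficients of each power of t gives A0 = -43, A1 = 26, A2 = -6, so u_p = -43 - 6*t^2 + 26*t.
General solution: u = -43 - 6*t^2 + 26*t + C1*exp(-t) + C2*t*exp(-t).
Apply the initial conditions: u(0) = -43 + C1 = -2 and u'(0) = 26 + C2 - C1 = -2. Solving gives C1 = 41, C2 = 13.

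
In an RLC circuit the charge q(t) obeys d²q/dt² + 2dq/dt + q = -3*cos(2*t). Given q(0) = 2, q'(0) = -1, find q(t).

Characteristic equation r² + 2r + 1 = 0 has discriminant (2)² - 4·(1) = 0, so r = -1 is a repeated root.
Hence q_h = (C1 + C2*t)*exp(-t).
Try q_p = A*cos(2*t) + B*sin(2*t). Substituting and equating the coefficients of cos(2t) and sin(2t) gives A = 9/25, B = -12/25, so q_p = -12*sin(2*t)/25 + 9*cos(2*t)/25.
General solution: q = -12*sin(2*t)/25 + 9*cos(2*t)/25 + C1*exp(-t) + C2*t*exp(-t).
Apply the initial conditions: q(0) = 9/25 + C1 = 2 and q'(0) = -24/25 + C2 - C1 = -1. Solving gives C1 = 41/25, C2 = 8/5.

q = -12*sin(2*t)/25 + 9*cos(2*t)/25 + 41*exp(-t)/25 + 8*t*exp(-t)/5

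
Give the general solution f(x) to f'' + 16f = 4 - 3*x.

Characteristic equation r² + 16 = 0 has discriminant (0)² - 4·(16) = -64 < 0, so r = ± 4i.
Hence f_h = C1*cos(4*x) + C2*sin(4*x).
For the particular solution try f_p = A0 + A1*x. Substituting and matching coefficients of each power of x gives A0 = 1/4, A1 = -3/16, so f_p = 1/4 - 3*x/16.

f = 1/4 - 3*x/16 + C1*cos(4*x) + C2*sin(4*x)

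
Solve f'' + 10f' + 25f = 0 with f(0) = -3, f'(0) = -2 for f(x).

f = -3*exp(-5*x) - 17*x*exp(-5*x)

Characteristic equation r² + 10r + 25 = 0 has discriminant (10)² - 4·(25) = 0, so r = -5 is a repeated root.
Hence f_h = (C1 + C2*x)*exp(-5*x).
Apply the initial conditions: f(0) = C1 = -3 and f'(0) = C2 - 5*C1 = -2. Solving gives C1 = -3, C2 = -17.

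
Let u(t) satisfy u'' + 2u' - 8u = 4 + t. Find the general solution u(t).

Characteristic equation r² + 2r - 8 = 0 factors as (r + 4)(r - 2) = 0, so r = -4, 2.
Hence u_h = C1*exp(-4*t) + C2*exp(2*t).
For the particular solution try u_p = A0 + A1*t. Substituting and matching coefficients of each power of t gives A0 = -17/32, A1 = -1/8, so u_p = -17/32 - t/8.

u = -17/32 - t/8 + C1*exp(-4*t) + C2*exp(2*t)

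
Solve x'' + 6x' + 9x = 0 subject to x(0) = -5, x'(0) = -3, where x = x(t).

Characteristic equation r² + 6r + 9 = 0 has discriminant (6)² - 4·(9) = 0, so r = -3 is a repeated root.
Hence x_h = (C1 + C2*t)*exp(-3*t).
Apply the initial conditions: x(0) = C1 = -5 and x'(0) = C2 - 3*C1 = -3. Solving gives C1 = -5, C2 = -18.

x = -5*exp(-3*t) - 18*t*exp(-3*t)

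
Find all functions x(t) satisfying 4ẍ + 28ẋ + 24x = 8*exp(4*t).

x = exp(4*t)/25 + C1*exp(-6*t) + C2*exp(-t)

Divide through by 4: x'' + 7x' + 6x = 2*exp(4*t).
Characteristic equation r² + 7r + 6 = 0 factors as (r + 6)(r + 1) = 0, so r = -6, -1.
Hence x_h = C1*exp(-6*t) + C2*exp(-t).
Try x_p = A*exp(4*t). Substituting into the equation and dividing by exp(4*t) gives A = 1/25, so x_p = exp(4*t)/25.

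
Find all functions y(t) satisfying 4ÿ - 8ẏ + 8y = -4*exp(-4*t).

y = -exp(-4*t)/26 + C1*cos(t)*exp(t) + C2*exp(t)*sin(t)

Divide through by 4: y'' - 2y' + 2y = -exp(-4*t).
Characteristic equation r² - 2r + 2 = 0 has discriminant (-2)² - 4·(2) = -4 < 0, so r = 1 ± i.
Hence y_h = C1*cos(t)*exp(t) + C2*exp(t)*sin(t).
Try y_p = A*exp(-4*t). Substituting into the equation and dividing by exp(-4*t) gives A = -1/26, so y_p = -exp(-4*t)/26.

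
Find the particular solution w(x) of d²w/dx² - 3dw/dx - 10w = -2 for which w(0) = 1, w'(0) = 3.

Characteristic equation r² - 3r - 10 = 0 factors as (r + 2)(r - 5) = 0, so r = -2, 5.
Hence w_h = C1*exp(-2*x) + C2*exp(5*x).
For the particular solution try w_p = A0. Substituting and matching coefficients of each power of x gives A0 = 1/5, so w_p = 1/5.
General solution: w = 1/5 + C1*exp(-2*x) + C2*exp(5*x).
Apply the initial conditions: w(0) = 1/5 + C1 + C2 = 1 and w'(0) = -2*C1 + 5*C2 = 3. Solving gives C1 = 1/7, C2 = 23/35.

w = 1/5 + exp(-2*x)/7 + 23*exp(5*x)/35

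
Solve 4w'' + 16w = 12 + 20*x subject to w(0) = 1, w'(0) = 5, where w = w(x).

w = 3/4 + cos(2*x)/4 + 5*x/4 + 15*sin(2*x)/8

Divide through by 4: w'' + 4w = 3 + 5*x.
Characteristic equation r² + 4 = 0 has discriminant (0)² - 4·(4) = -16 < 0, so r = ± 2i.
Hence w_h = C1*cos(2*x) + C2*sin(2*x).
For the particular solution try w_p = A0 + A1*x. Substituting and matching coefficients of each power of x gives A0 = 3/4, A1 = 5/4, so w_p = 3/4 + 5*x/4.
General solution: w = 3/4 + 5*x/4 + C1*cos(2*x) + C2*sin(2*x).
Apply the initial conditions: w(0) = 3/4 + C1 = 1 and w'(0) = 5/4 + 2*C2 = 5. Solving gives C1 = 1/4, C2 = 15/8.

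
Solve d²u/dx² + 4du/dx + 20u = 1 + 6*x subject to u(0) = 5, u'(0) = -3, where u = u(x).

Characteristic equation r² + 4r + 20 = 0 has discriminant (4)² - 4·(20) = -64 < 0, so r = -2 ± 4i.
Hence u_h = C1*cos(4*x)*exp(-2*x) + C2*exp(-2*x)*sin(4*x).
For the particular solution try u_p = A0 + A1*x. Substituting and matching coefficients of each power of x gives A0 = -1/100, A1 = 3/10, so u_p = -1/100 + 3*x/10.
General solution: u = -1/100 + 3*x/10 + C1*cos(4*x)*exp(-2*x) + C2*exp(-2*x)*sin(4*x).
Apply the initial conditions: u(0) = -1/100 + C1 = 5 and u'(0) = 3/10 - 2*C1 + 4*C2 = -3. Solving gives C1 = 501/100, C2 = 42/25.

u = -1/100 + 3*x/10 + 42*exp(-2*x)*sin(4*x)/25 + 501*cos(4*x)*exp(-2*x)/100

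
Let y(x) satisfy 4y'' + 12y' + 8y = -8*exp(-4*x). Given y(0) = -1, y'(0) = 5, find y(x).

y = -3*exp(-2*x) - exp(-4*x)/3 + 7*exp(-x)/3

Divide through by 4: y'' + 3y' + 2y = -2*exp(-4*x).
Characteristic equation r² + 3r + 2 = 0 factors as (r + 2)(r + 1) = 0, so r = -2, -1.
Hence y_h = C1*exp(-2*x) + C2*exp(-x).
Try y_p = A*exp(-4*x). Substituting into the equation and dividing by exp(-4*x) gives A = -1/3, so y_p = -exp(-4*x)/3.
General solution: y = -exp(-4*x)/3 + C1*exp(-2*x) + C2*exp(-x).
Apply the initial conditions: y(0) = -1/3 + C1 + C2 = -1 and y'(0) = 4/3 - C2 - 2*C1 = 5. Solving gives C1 = -3, C2 = 7/3.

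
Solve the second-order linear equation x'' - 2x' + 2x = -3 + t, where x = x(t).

x = -1 + t/2 + C1*cos(t)*exp(t) + C2*exp(t)*sin(t)

Characteristic equation r² - 2r + 2 = 0 has discriminant (-2)² - 4·(2) = -4 < 0, so r = 1 ± i.
Hence x_h = C1*cos(t)*exp(t) + C2*exp(t)*sin(t).
For the particular solution try x_p = A0 + A1*t. Substituting and matching coefficients of each power of t gives A0 = -1, A1 = 1/2, so x_p = -1 + t/2.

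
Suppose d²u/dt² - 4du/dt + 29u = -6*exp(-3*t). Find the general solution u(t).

Characteristic equation r² - 4r + 29 = 0 has discriminant (-4)² - 4·(29) = -100 < 0, so r = 2 ± 5i.
Hence u_h = C1*cos(5*t)*exp(2*t) + C2*exp(2*t)*sin(5*t).
Try u_p = A*exp(-3*t). Substituting into the equation and dividing by exp(-3*t) gives A = -3/25, so u_p = -3*exp(-3*t)/25.

u = -3*exp(-3*t)/25 + C1*cos(5*t)*exp(2*t) + C2*exp(2*t)*sin(5*t)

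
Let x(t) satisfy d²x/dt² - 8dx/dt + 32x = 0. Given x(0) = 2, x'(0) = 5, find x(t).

x = 2*cos(4*t)*exp(4*t) - 3*exp(4*t)*sin(4*t)/4

Characteristic equation r² - 8r + 32 = 0 has discriminant (-8)² - 4·(32) = -64 < 0, so r = 4 ± 4i.
Hence x_h = C1*cos(4*t)*exp(4*t) + C2*exp(4*t)*sin(4*t).
Apply the initial conditions: x(0) = C1 = 2 and x'(0) = 4*C1 + 4*C2 = 5. Solving gives C1 = 2, C2 = -3/4.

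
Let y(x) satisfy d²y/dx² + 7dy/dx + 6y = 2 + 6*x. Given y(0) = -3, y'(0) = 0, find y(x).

y = -5/6 + x - 14*exp(-x)/5 + 19*exp(-6*x)/30

Characteristic equation r² + 7r + 6 = 0 factors as (r + 6)(r + 1) = 0, so r = -6, -1.
Hence y_h = C1*exp(-6*x) + C2*exp(-x).
For the particular solution try y_p = A0 + A1*x. Substituting and matching coefficients of each power of x gives A0 = -5/6, A1 = 1, so y_p = -5/6 + x.
General solution: y = -5/6 + x + C1*exp(-6*x) + C2*exp(-x).
Apply the initial conditions: y(0) = -5/6 + C1 + C2 = -3 and y'(0) = 1 - C2 - 6*C1 = 0. Solving gives C1 = 19/30, C2 = -14/5.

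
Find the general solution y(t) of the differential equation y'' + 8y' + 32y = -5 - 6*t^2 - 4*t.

Characteristic equation r² + 8r + 32 = 0 has discriminant (8)² - 4·(32) = -64 < 0, so r = -4 ± 4i.
Hence y_h = C1*cos(4*t)*exp(-4*t) + C2*exp(-4*t)*sin(4*t).
For the particular solution try y_p = A0 + A1*t + A2*t^2. Substituting and matching coefficients of each power of t gives A0 = -35/256, A1 = -1/32, A2 = -3/16, so y_p = -35/256 - 3*t^2/16 - t/32.

y = -35/256 - 3*t**2/16 - t/32 + C1*cos(4*t)*exp(-4*t) + C2*exp(-4*t)*sin(4*t)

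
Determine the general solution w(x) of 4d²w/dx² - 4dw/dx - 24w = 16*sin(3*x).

w = -10*sin(3*x)/39 + 2*cos(3*x)/39 + C1*exp(3*x) + C2*exp(-2*x)

Divide through by 4: w'' - w' - 6w = 4*sin(3*x).
Characteristic equation r² - r - 6 = 0 factors as (r - 3)(r + 2) = 0, so r = 3, -2.
Hence w_h = C1*exp(3*x) + C2*exp(-2*x).
Try w_p = A*cos(3*x) + B*sin(3*x). Substituting and equating the coefficients of cos(3x) and sin(3x) gives A = 2/39, B = -10/39, so w_p = -10*sin(3*x)/39 + 2*cos(3*x)/39.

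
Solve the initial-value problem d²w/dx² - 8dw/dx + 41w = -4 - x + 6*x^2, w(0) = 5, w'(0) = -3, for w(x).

Characteristic equation r² - 8r + 41 = 0 has discriminant (-8)² - 4·(41) = -100 < 0, so r = 4 ± 5i.
Hence w_h = C1*cos(5*x)*exp(4*x) + C2*exp(4*x)*sin(5*x).
For the particular solution try w_p = A0 + A1*x + A2*x^2. Substituting and matching coefficients of each power of x gives A0 = -6776/68921, A1 = 55/1681, A2 = 6/41, so w_p = -6776/68921 + 6*x^2/41 + 55*x/1681.
General solution: w = -6776/68921 + 6*x^2/41 + 55*x/1681 + C1*cos(5*x)*exp(4*x) + C2*exp(4*x)*sin(5*x).
Apply the initial conditions: w(0) = -6776/68921 + C1 = 5 and w'(0) = 55/1681 + 4*C1 + 5*C2 = -3. Solving gives C1 = 351381/68921, C2 = -1614542/344605.

w = -6776/68921 + 6*x**2/41 + 55*x/1681 - 1614542*exp(4*x)*sin(5*x)/344605 + 351381*cos(5*x)*exp(4*x)/68921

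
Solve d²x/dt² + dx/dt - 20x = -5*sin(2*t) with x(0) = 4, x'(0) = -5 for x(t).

Characteristic equation r² + r - 20 = 0 factors as (r + 5)(r - 4) = 0, so r = -5, 4.
Hence x_h = C1*exp(-5*t) + C2*exp(4*t).
Try x_p = A*cos(2*t) + B*sin(2*t). Substituting and equating the coefficients of cos(2t) and sin(2t) gives A = 1/58, B = 6/29, so x_p = cos(2*t)/58 + 6*sin(2*t)/29.
General solution: x = cos(2*t)/58 + 6*sin(2*t)/29 + C1*exp(-5*t) + C2*exp(4*t).
Apply the initial conditions: x(0) = 1/58 + C1 + C2 = 4 and x'(0) = 12/29 - 5*C1 + 4*C2 = -5. Solving gives C1 = 619/261, C2 = 29/18.

x = cos(2*t)/58 + 6*sin(2*t)/29 + 29*exp(4*t)/18 + 619*exp(-5*t)/261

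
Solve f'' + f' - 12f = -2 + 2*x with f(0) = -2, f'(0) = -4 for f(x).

f = 11/72 - 16*exp(3*x)/9 - 3*exp(-4*x)/8 - x/6

Characteristic equation r² + r - 12 = 0 factors as (r + 4)(r - 3) = 0, so r = -4, 3.
Hence f_h = C1*exp(-4*x) + C2*exp(3*x).
For the particular solution try f_p = A0 + A1*x. Substituting and matching coefficients of each power of x gives A0 = 11/72, A1 = -1/6, so f_p = 11/72 - x/6.
General solution: f = 11/72 - x/6 + C1*exp(-4*x) + C2*exp(3*x).
Apply the initial conditions: f(0) = 11/72 + C1 + C2 = -2 and f'(0) = -1/6 - 4*C1 + 3*C2 = -4. Solving gives C1 = -3/8, C2 = -16/9.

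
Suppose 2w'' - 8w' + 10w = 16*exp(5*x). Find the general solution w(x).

w = 4*exp(5*x)/5 + C1*cos(x)*exp(2*x) + C2*exp(2*x)*sin(x)

Divide through by 2: w'' - 4w' + 5w = 8*exp(5*x).
Characteristic equation r² - 4r + 5 = 0 has discriminant (-4)² - 4·(5) = -4 < 0, so r = 2 ± i.
Hence w_h = C1*cos(x)*exp(2*x) + C2*exp(2*x)*sin(x).
Try w_p = A*exp(5*x). Substituting into the equation and dividing by exp(5*x) gives A = 4/5, so w_p = 4*exp(5*x)/5.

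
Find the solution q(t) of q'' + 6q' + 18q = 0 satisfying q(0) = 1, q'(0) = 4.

Characteristic equation r² + 6r + 18 = 0 has discriminant (6)² - 4·(18) = -36 < 0, so r = -3 ± 3i.
Hence q_h = C1*cos(3*t)*exp(-3*t) + C2*exp(-3*t)*sin(3*t).
Apply the initial conditions: q(0) = C1 = 1 and q'(0) = -3*C1 + 3*C2 = 4. Solving gives C1 = 1, C2 = 7/3.

q = cos(3*t)*exp(-3*t) + 7*exp(-3*t)*sin(3*t)/3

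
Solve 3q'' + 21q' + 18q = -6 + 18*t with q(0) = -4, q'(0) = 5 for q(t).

q = -3/2 + t - 11*exp(-t)/5 - 3*exp(-6*t)/10

Divide through by 3: q'' + 7q' + 6q = -2 + 6*t.
Characteristic equation r² + 7r + 6 = 0 factors as (r + 1)(r + 6) = 0, so r = -1, -6.
Hence q_h = C1*exp(-t) + C2*exp(-6*t).
For the particular solution try q_p = A0 + A1*t. Substituting and matching coefficients of each power of t gives A0 = -3/2, A1 = 1, so q_p = -3/2 + t.
General solution: q = -3/2 + t + C1*exp(-t) + C2*exp(-6*t).
Apply the initial conditions: q(0) = -3/2 + C1 + C2 = -4 and q'(0) = 1 - C1 - 6*C2 = 5. Solving gives C1 = -11/5, C2 = -3/10.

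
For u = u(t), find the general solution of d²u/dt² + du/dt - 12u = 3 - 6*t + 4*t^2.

Characteristic equation r² + r - 12 = 0 factors as (r + 4)(r - 3) = 0, so r = -4, 3.
Hence u_h = C1*exp(-4*t) + C2*exp(3*t).
For the particular solution try u_p = A0 + A1*t + A2*t^2. Substituting and matching coefficients of each power of t gives A0 = -29/108, A1 = 4/9, A2 = -1/3, so u_p = -29/108 - t^2/3 + 4*t/9.

u = -29/108 - t**2/3 + 4*t/9 + C1*exp(-4*t) + C2*exp(3*t)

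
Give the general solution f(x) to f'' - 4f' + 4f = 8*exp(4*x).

f = 2*exp(4*x) + C1*exp(2*x) + C2*x*exp(2*x)

Characteristic equation r² - 4r + 4 = 0 has discriminant (-4)² - 4·(4) = 0, so r = 2 is a repeated root.
Hence f_h = (C1 + C2*x)*exp(2*x).
Try f_p = A*exp(4*x). Substituting into the equation and dividing by exp(4*x) gives A = 2, so f_p = 2*exp(4*x).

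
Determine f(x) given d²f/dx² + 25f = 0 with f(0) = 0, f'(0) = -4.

f = -4*sin(5*x)/5

Characteristic equation r² + 25 = 0 has discriminant (0)² - 4·(25) = -100 < 0, so r = ± 5i.
Hence f_h = C1*cos(5*x) + C2*sin(5*x).
Apply the initial conditions: f(0) = C1 = 0 and f'(0) = 5*C2 = -4. Solving gives C1 = 0, C2 = -4/5.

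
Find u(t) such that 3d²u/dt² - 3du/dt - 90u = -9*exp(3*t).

u = exp(3*t)/8 + C1*exp(6*t) + C2*exp(-5*t)

Divide through by 3: u'' - u' - 30u = -3*exp(3*t).
Characteristic equation r² - r - 30 = 0 factors as (r - 6)(r + 5) = 0, so r = 6, -5.
Hence u_h = C1*exp(6*t) + C2*exp(-5*t).
Try u_p = A*exp(3*t). Substituting into the equation and dividing by exp(3*t) gives A = 1/8, so u_p = exp(3*t)/8.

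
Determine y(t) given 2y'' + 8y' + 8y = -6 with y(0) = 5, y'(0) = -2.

Divide through by 2: y'' + 4y' + 4y = -3.
Characteristic equation r² + 4r + 4 = 0 has discriminant (4)² - 4·(4) = 0, so r = -2 is a repeated root.
Hence y_h = (C1 + C2*t)*exp(-2*t).
For the particular solution try y_p = A0. Substituting and matching coefficients of each power of t gives A0 = -3/4, so y_p = -3/4.
General solution: y = -3/4 + C1*exp(-2*t) + C2*t*exp(-2*t).
Apply the initial conditions: y(0) = -3/4 + C1 = 5 and y'(0) = C2 - 2*C1 = -2. Solving gives C1 = 23/4, C2 = 19/2.

y = -3/4 + 23*exp(-2*t)/4 + 19*t*exp(-2*t)/2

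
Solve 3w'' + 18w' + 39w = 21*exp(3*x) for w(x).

w = 7*exp(3*x)/40 + C1*cos(2*x)*exp(-3*x) + C2*exp(-3*x)*sin(2*x)

Divide through by 3: w'' + 6w' + 13w = 7*exp(3*x).
Characteristic equation r² + 6r + 13 = 0 has discriminant (6)² - 4·(13) = -16 < 0, so r = -3 ± 2i.
Hence w_h = C1*cos(2*x)*exp(-3*x) + C2*exp(-3*x)*sin(2*x).
Try w_p = A*exp(3*x). Substituting into the equation and dividing by exp(3*x) gives A = 7/40, so w_p = 7*exp(3*x)/40.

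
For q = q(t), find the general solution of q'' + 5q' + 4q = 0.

q = C1*exp(-4*t) + C2*exp(-t)

Characteristic equation r² + 5r + 4 = 0 factors as (r + 4)(r + 1) = 0, so r = -4, -1.
Hence q_h = C1*exp(-4*t) + C2*exp(-t).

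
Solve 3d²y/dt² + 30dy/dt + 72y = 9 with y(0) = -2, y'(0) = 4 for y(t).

Divide through by 3: y'' + 10y' + 24y = 3.
Characteristic equation r² + 10r + 24 = 0 factors as (r + 4)(r + 6) = 0, so r = -4, -6.
Hence y_h = C1*exp(-4*t) + C2*exp(-6*t).
For the particular solution try y_p = A0. Substituting and matching coefficients of each power of t gives A0 = 1/8, so y_p = 1/8.
General solution: y = 1/8 + C1*exp(-4*t) + C2*exp(-6*t).
Apply the initial conditions: y(0) = 1/8 + C1 + C2 = -2 and y'(0) = -6*C2 - 4*C1 = 4. Solving gives C1 = -35/8, C2 = 9/4.

y = 1/8 - 35*exp(-4*t)/8 + 9*exp(-6*t)/4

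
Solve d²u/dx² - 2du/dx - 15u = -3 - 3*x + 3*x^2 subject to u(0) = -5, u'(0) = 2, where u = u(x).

u = 157/1125 - 1709*exp(5*x)/1000 - 247*exp(-3*x)/72 - x**2/5 + 19*x/75

Characteristic equation r² - 2r - 15 = 0 factors as (r - 5)(r + 3) = 0, so r = 5, -3.
Hence u_h = C1*exp(5*x) + C2*exp(-3*x).
For the particular solution try u_p = A0 + A1*x + A2*x^2. Substituting and matching coefficients of each power of x gives A0 = 157/1125, A1 = 19/75, A2 = -1/5, so u_p = 157/1125 - x^2/5 + 19*x/75.
General solution: u = 157/1125 - x^2/5 + 19*x/75 + C1*exp(5*x) + C2*exp(-3*x).
Apply the initial conditions: u(0) = 157/1125 + C1 + C2 = -5 and u'(0) = 19/75 - 3*C2 + 5*C1 = 2. Solving gives C1 = -1709/1000, C2 = -247/72.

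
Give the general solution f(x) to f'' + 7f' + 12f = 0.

Characteristic equation r² + 7r + 12 = 0 factors as (r + 3)(r + 4) = 0, so r = -3, -4.
Hence f_h = C1*exp(-3*x) + C2*exp(-4*x).

f = C1*exp(-3*x) + C2*exp(-4*x)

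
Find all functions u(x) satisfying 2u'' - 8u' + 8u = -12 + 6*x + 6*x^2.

u = 3/8 + 3*x**2/4 + 9*x/4 + C1*exp(2*x) + C2*x*exp(2*x)

Divide through by 2: u'' - 4u' + 4u = -6 + 3*x + 3*x^2.
Characteristic equation r² - 4r + 4 = 0 has discriminant (-4)² - 4·(4) = 0, so r = 2 is a repeated root.
Hence u_h = (C1 + C2*x)*exp(2*x).
For the particular solution try u_p = A0 + A1*x + A2*x^2. Substituting and matching coefficients of each power of x gives A0 = 3/8, A1 = 9/4, A2 = 3/4, so u_p = 3/8 + 3*x^2/4 + 9*x/4.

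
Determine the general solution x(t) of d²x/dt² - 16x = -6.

Characteristic equation r² - 16 = 0 factors as (r + 4)(r - 4) = 0, so r = -4, 4.
Hence x_h = C1*exp(-4*t) + C2*exp(4*t).
For the particular solution try x_p = A0. Substituting and matching coefficients of each power of t gives A0 = 3/8, so x_p = 3/8.

x = 3/8 + C1*exp(-4*t) + C2*exp(4*t)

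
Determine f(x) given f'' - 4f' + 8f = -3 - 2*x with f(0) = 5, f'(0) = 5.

Characteristic equation r² - 4r + 8 = 0 has discriminant (-4)² - 4·(8) = -16 < 0, so r = 2 ± 2i.
Hence f_h = C1*cos(2*x)*exp(2*x) + C2*exp(2*x)*sin(2*x).
For the particular solution try f_p = A0 + A1*x. Substituting and matching coefficients of each power of x gives A0 = -1/2, A1 = -1/4, so f_p = -1/2 - x/4.
General solution: f = -1/2 - x/4 + C1*cos(2*x)*exp(2*x) + C2*exp(2*x)*sin(2*x).
Apply the initial conditions: f(0) = -1/2 + C1 = 5 and f'(0) = -1/4 + 2*C1 + 2*C2 = 5. Solving gives C1 = 11/2, C2 = -23/8.

f = -1/2 - x/4 - 23*exp(2*x)*sin(2*x)/8 + 11*cos(2*x)*exp(2*x)/2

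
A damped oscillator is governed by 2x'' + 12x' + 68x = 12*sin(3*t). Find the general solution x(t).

Divide through by 2: x'' + 6x' + 34x = 6*sin(3*t).
Characteristic equation r² + 6r + 34 = 0 has discriminant (6)² - 4·(34) = -100 < 0, so r = -3 ± 5i.
Hence x_h = C1*cos(5*t)*exp(-3*t) + C2*exp(-3*t)*sin(5*t).
Try x_p = A*cos(3*t) + B*sin(3*t). Substituting and equating the coefficients of cos(3t) and sin(3t) gives A = -108/949, B = 150/949, so x_p = -108*cos(3*t)/949 + 150*sin(3*t)/949.

x = -108*cos(3*t)/949 + 150*sin(3*t)/949 + C1*cos(5*t)*exp(-3*t) + C2*exp(-3*t)*sin(5*t)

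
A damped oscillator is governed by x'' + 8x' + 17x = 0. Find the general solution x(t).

Characteristic equation r² + 8r + 17 = 0 has discriminant (8)² - 4·(17) = -4 < 0, so r = -4 ± i.
Hence x_h = C1*cos(t)*exp(-4*t) + C2*exp(-4*t)*sin(t).

x = C1*cos(t)*exp(-4*t) + C2*exp(-4*t)*sin(t)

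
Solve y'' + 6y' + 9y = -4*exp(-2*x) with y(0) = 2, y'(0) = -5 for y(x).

y = -4*exp(-2*x) + 6*exp(-3*x) + 5*x*exp(-3*x)

Characteristic equation r² + 6r + 9 = 0 has discriminant (6)² - 4·(9) = 0, so r = -3 is a repeated root.
Hence y_h = (C1 + C2*x)*exp(-3*x).
Try y_p = A*exp(-2*x). Substituting into the equation and dividing by exp(-2*x) gives A = -4, so y_p = -4*exp(-2*x).
General solution: y = -4*exp(-2*x) + C1*exp(-3*x) + C2*x*exp(-3*x).
Apply the initial conditions: y(0) = -4 + C1 = 2 and y'(0) = 8 + C2 - 3*C1 = -5. Solving gives C1 = 6, C2 = 5.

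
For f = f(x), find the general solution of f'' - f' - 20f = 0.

Characteristic equation r² - r - 20 = 0 factors as (r + 4)(r - 5) = 0, so r = -4, 5.
Hence f_h = C1*exp(-4*x) + C2*exp(5*x).

f = C1*exp(-4*x) + C2*exp(5*x)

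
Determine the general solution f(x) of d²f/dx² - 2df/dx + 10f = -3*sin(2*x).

Characteristic equation r² - 2r + 10 = 0 has discriminant (-2)² - 4·(10) = -36 < 0, so r = 1 ± 3i.
Hence f_h = C1*cos(3*x)*exp(x) + C2*exp(x)*sin(3*x).
Try f_p = A*cos(2*x) + B*sin(2*x). Substituting and equating the coefficients of cos(2x) and sin(2x) gives A = -3/13, B = -9/26, so f_p = -9*sin(2*x)/26 - 3*cos(2*x)/13.

f = -9*sin(2*x)/26 - 3*cos(2*x)/13 + C1*cos(3*x)*exp(x) + C2*exp(x)*sin(3*x)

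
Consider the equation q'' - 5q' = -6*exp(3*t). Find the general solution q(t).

q = C2 + C1*exp(5*t) + exp(3*t)

Characteristic equation r² - 5r = 0 factors as (r - 5)r = 0, so r = 5, 0.
Hence q_h = C1*exp(5*t) + C2.
Try q_p = A*exp(3*t). Substituting into the equation and dividing by exp(3*t) gives A = 1, so q_p = exp(3*t).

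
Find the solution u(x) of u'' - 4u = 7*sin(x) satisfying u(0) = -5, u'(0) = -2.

u = -53*exp(2*x)/20 - 47*exp(-2*x)/20 - 7*sin(x)/5

Characteristic equation r² - 4 = 0 factors as (r - 2)(r + 2) = 0, so r = 2, -2.
Hence u_h = C1*exp(2*x) + C2*exp(-2*x).
Try u_p = A*cos(x) + B*sin(x). Substituting and equating the coefficients of cos(x) and sin(x) gives A = 0, B = -7/5, so u_p = -7*sin(x)/5.
General solution: u = -7*sin(x)/5 + C1*exp(2*x) + C2*exp(-2*x).
Apply the initial conditions: u(0) = C1 + C2 = -5 and u'(0) = -7/5 - 2*C2 + 2*C1 = -2. Solving gives C1 = -53/20, C2 = -47/20.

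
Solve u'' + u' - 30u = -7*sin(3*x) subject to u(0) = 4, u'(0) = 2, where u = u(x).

u = 7*cos(3*x)/510 + 91*sin(3*x)/510 + 277*exp(-6*x)/165 + 863*exp(5*x)/374

Characteristic equation r² + r - 30 = 0 factors as (r - 5)(r + 6) = 0, so r = 5, -6.
Hence u_h = C1*exp(5*x) + C2*exp(-6*x).
Try u_p = A*cos(3*x) + B*sin(3*x). Substituting and equating the coefficients of cos(3x) and sin(3x) gives A = 7/510, B = 91/510, so u_p = 7*cos(3*x)/510 + 91*sin(3*x)/510.
General solution: u = 7*cos(3*x)/510 + 91*sin(3*x)/510 + C1*exp(5*x) + C2*exp(-6*x).
Apply the initial conditions: u(0) = 7/510 + C1 + C2 = 4 and u'(0) = 91/170 - 6*C2 + 5*C1 = 2. Solving gives C1 = 863/374, C2 = 277/165.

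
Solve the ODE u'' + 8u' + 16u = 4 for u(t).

u = 1/4 + C1*exp(-4*t) + C2*t*exp(-4*t)

Characteristic equation r² + 8r + 16 = 0 has discriminant (8)² - 4·(16) = 0, so r = -4 is a repeated root.
Hence u_h = (C1 + C2*t)*exp(-4*t).
For the particular solution try u_p = A0. Substituting and matching coefficients of each power of t gives A0 = 1/4, so u_p = 1/4.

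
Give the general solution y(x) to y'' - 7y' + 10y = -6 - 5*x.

y = -19/20 - x/2 + C1*exp(5*x) + C2*exp(2*x)

Characteristic equation r² - 7r + 10 = 0 factors as (r - 5)(r - 2) = 0, so r = 5, 2.
Hence y_h = C1*exp(5*x) + C2*exp(2*x).
For the particular solution try y_p = A0 + A1*x. Substituting and matching coefficients of each power of x gives A0 = -19/20, A1 = -1/2, so y_p = -19/20 - x/2.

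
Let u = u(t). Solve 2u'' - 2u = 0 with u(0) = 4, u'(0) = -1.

Divide through by 2: u'' - u = 0.
Characteristic equation r² - 1 = 0 factors as (r + 1)(r - 1) = 0, so r = -1, 1.
Hence u_h = C1*exp(-t) + C2*exp(t).
Apply the initial conditions: u(0) = C1 + C2 = 4 and u'(0) = C2 - C1 = -1. Solving gives C1 = 5/2, C2 = 3/2.

u = 3*exp(t)/2 + 5*exp(-t)/2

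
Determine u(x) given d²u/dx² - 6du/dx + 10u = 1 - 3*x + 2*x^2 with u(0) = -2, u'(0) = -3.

u = 3/125 - 3*x/50 + x**2/5 - 253*cos(x)*exp(3*x)/125 + 783*exp(3*x)*sin(x)/250

Characteristic equation r² - 6r + 10 = 0 has discriminant (-6)² - 4·(10) = -4 < 0, so r = 3 ± i.
Hence u_h = C1*cos(x)*exp(3*x) + C2*exp(3*x)*sin(x).
For the particular solution try u_p = A0 + A1*x + A2*x^2. Substituting and matching coefficients of each power of x gives A0 = 3/125, A1 = -3/50, A2 = 1/5, so u_p = 3/125 - 3*x/50 + x^2/5.
General solution: u = 3/125 - 3*x/50 + x^2/5 + C1*cos(x)*exp(3*x) + C2*exp(3*x)*sin(x).
Apply the initial conditions: u(0) = 3/125 + C1 = -2 and u'(0) = -3/50 + C2 + 3*C1 = -3. Solving gives C1 = -253/125, C2 = 783/250.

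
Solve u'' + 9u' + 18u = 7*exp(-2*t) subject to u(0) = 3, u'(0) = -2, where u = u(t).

u = 3*exp(-3*t) - 7*exp(-6*t)/4 + 7*exp(-2*t)/4

Characteristic equation r² + 9r + 18 = 0 factors as (r + 3)(r + 6) = 0, so r = -3, -6.
Hence u_h = C1*exp(-3*t) + C2*exp(-6*t).
Try u_p = A*exp(-2*t). Substituting into the equation and dividing by exp(-2*t) gives A = 7/4, so u_p = 7*exp(-2*t)/4.
General solution: u = 7*exp(-2*t)/4 + C1*exp(-3*t) + C2*exp(-6*t).
Apply the initial conditions: u(0) = 7/4 + C1 + C2 = 3 and u'(0) = -7/2 - 6*C2 - 3*C1 = -2. Solving gives C1 = 3, C2 = -7/4.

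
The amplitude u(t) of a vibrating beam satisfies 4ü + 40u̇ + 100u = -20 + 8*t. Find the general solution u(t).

u = -29/125 + 2*t/25 + C1*exp(-5*t) + C2*t*exp(-5*t)

Divide through by 4: u'' + 10u' + 25u = -5 + 2*t.
Characteristic equation r² + 10r + 25 = 0 has discriminant (10)² - 4·(25) = 0, so r = -5 is a repeated root.
Hence u_h = (C1 + C2*t)*exp(-5*t).
For the particular solution try u_p = A0 + A1*t. Substituting and matching coefficients of each power of t gives A0 = -29/125, A1 = 2/25, so u_p = -29/125 + 2*t/25.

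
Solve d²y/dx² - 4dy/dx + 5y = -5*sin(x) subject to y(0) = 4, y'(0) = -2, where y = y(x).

Characteristic equation r² - 4r + 5 = 0 has discriminant (-4)² - 4·(5) = -4 < 0, so r = 2 ± i.
Hence y_h = C1*cos(x)*exp(2*x) + C2*exp(2*x)*sin(x).
Try y_p = A*cos(x) + B*sin(x). Substituting and equating the coefficients of cos(x) and sin(x) gives A = -5/8, B = -5/8, so y_p = -5*cos(x)/8 - 5*sin(x)/8.
General solution: y = -5*cos(x)/8 - 5*sin(x)/8 + C1*cos(x)*exp(2*x) + C2*exp(2*x)*sin(x).
Apply the initial conditions: y(0) = -5/8 + C1 = 4 and y'(0) = -5/8 + C2 + 2*C1 = -2. Solving gives C1 = 37/8, C2 = -85/8.

y = -5*cos(x)/8 - 5*sin(x)/8 - 85*exp(2*x)*sin(x)/8 + 37*cos(x)*exp(2*x)/8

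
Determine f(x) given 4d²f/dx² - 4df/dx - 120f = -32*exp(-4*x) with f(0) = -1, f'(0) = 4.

Divide through by 4: f'' - f' - 30f = -8*exp(-4*x).
Characteristic equation r² - r - 30 = 0 factors as (r - 6)(r + 5) = 0, so r = 6, -5.
Hence f_h = C1*exp(6*x) + C2*exp(-5*x).
Try f_p = A*exp(-4*x). Substituting into the equation and dividing by exp(-4*x) gives A = 4/5, so f_p = 4*exp(-4*x)/5.
General solution: f = 4*exp(-4*x)/5 + C1*exp(6*x) + C2*exp(-5*x).
Apply the initial conditions: f(0) = 4/5 + C1 + C2 = -1 and f'(0) = -16/5 - 5*C2 + 6*C1 = 4. Solving gives C1 = -9/55, C2 = -18/11.

f = -18*exp(-5*x)/11 - 9*exp(6*x)/55 + 4*exp(-4*x)/5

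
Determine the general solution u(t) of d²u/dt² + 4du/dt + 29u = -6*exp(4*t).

u = -6*exp(4*t)/61 + C1*cos(5*t)*exp(-2*t) + C2*exp(-2*t)*sin(5*t)

Characteristic equation r² + 4r + 29 = 0 has discriminant (4)² - 4·(29) = -100 < 0, so r = -2 ± 5i.
Hence u_h = C1*cos(5*t)*exp(-2*t) + C2*exp(-2*t)*sin(5*t).
Try u_p = A*exp(4*t). Substituting into the equation and dividing by exp(4*t) gives A = -6/61, so u_p = -6*exp(4*t)/61.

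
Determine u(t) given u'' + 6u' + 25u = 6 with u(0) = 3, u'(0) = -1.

u = 6/25 + 69*cos(4*t)*exp(-3*t)/25 + 91*exp(-3*t)*sin(4*t)/50

Characteristic equation r² + 6r + 25 = 0 has discriminant (6)² - 4·(25) = -64 < 0, so r = -3 ± 4i.
Hence u_h = C1*cos(4*t)*exp(-3*t) + C2*exp(-3*t)*sin(4*t).
For the particular solution try u_p = A0. Substituting and matching coefficients of each power of t gives A0 = 6/25, so u_p = 6/25.
General solution: u = 6/25 + C1*cos(4*t)*exp(-3*t) + C2*exp(-3*t)*sin(4*t).
Apply the initial conditions: u(0) = 6/25 + C1 = 3 and u'(0) = -3*C1 + 4*C2 = -1. Solving gives C1 = 69/25, C2 = 91/50.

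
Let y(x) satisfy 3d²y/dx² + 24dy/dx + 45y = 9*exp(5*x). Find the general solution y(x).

Divide through by 3: y'' + 8y' + 15y = 3*exp(5*x).
Characteristic equation r² + 8r + 15 = 0 factors as (r + 3)(r + 5) = 0, so r = -3, -5.
Hence y_h = C1*exp(-3*x) + C2*exp(-5*x).
Try y_p = A*exp(5*x). Substituting into the equation and dividing by exp(5*x) gives A = 3/80, so y_p = 3*exp(5*x)/80.

y = 3*exp(5*x)/80 + C1*exp(-3*x) + C2*exp(-5*x)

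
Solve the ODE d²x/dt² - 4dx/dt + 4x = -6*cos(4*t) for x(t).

Characteristic equation r² - 4r + 4 = 0 has discriminant (-4)² - 4·(4) = 0, so r = 2 is a repeated root.
Hence x_h = (C1 + C2*t)*exp(2*t).
Try x_p = A*cos(4*t) + B*sin(4*t). Substituting and equating the coefficients of cos(4t) and sin(4t) gives A = 9/50, B = 6/25, so x_p = 6*sin(4*t)/25 + 9*cos(4*t)/50.

x = 6*sin(4*t)/25 + 9*cos(4*t)/50 + C1*exp(2*t) + C2*t*exp(2*t)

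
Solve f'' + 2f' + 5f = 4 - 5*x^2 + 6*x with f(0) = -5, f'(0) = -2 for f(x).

Characteristic equation r² + 2r + 5 = 0 has discriminant (2)² - 4·(5) = -16 < 0, so r = -1 ± 2i.
Hence f_h = C1*cos(2*x)*exp(-x) + C2*exp(-x)*sin(2*x).
For the particular solution try f_p = A0 + A1*x + A2*x^2. Substituting and matching coefficients of each power of x gives A0 = 2/5, A1 = 2, A2 = -1, so f_p = 2/5 - x^2 + 2*x.
General solution: f = 2/5 - x^2 + 2*x + C1*cos(2*x)*exp(-x) + C2*exp(-x)*sin(2*x).
Apply the initial conditions: f(0) = 2/5 + C1 = -5 and f'(0) = 2 - C1 + 2*C2 = -2. Solving gives C1 = -27/5, C2 = -47/10.

f = 2/5 - x**2 + 2*x - 47*exp(-x)*sin(2*x)/10 - 27*cos(2*x)*exp(-x)/5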